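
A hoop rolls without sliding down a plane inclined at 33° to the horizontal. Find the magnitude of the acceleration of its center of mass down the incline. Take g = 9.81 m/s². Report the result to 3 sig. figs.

With I = MR², the ratio k = I/(MR²) is 1.
Translational: Mg sinθ − f = Ma. Rotational about the CM: fR = Iα = kMRa, so f = kMa.
Eliminating f: Mg sinθ = (1+k)Ma, so a = g sinθ/(1+k) = 9.81 × sin33° / 2 ≈ 2.67 m/s².

a ≈ 2.67 m/s²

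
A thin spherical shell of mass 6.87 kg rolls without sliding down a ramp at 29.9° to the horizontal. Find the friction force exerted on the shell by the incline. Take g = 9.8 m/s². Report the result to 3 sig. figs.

f ≈ 13.4 N

Here I = (2/3)MR², so the shape factor k = I/(MR²) = 2/3.
Along the incline Mg sinθ − f = Ma, and torque about the center fR = Iα = kMR²(a/R) gives f = kMa.
Combining, a = g sinθ/(1+k) and f = kMa = kMg sinθ/(1+k).
f = (2/3) × 6.87 × 9.8 × sin29.9° / 1.667 ≈ 13.4 N.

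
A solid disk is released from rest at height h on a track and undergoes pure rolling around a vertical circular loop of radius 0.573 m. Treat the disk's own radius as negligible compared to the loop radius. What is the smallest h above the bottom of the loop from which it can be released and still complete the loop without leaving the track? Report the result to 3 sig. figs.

h_min ≈ 1.58 m

With I = (1/2)MR², the ratio k = I/(MR²) is 0.5.
At the top, contact is just lost when gravity alone supplies the centripetal force: Mg = Mv_top²/r, i.e. v_top² = gr.
With ω = v/R, the kinetic energy at speed v is ½(1+k)Mv² = (3/4)Mv².
Energy conservation from release (height h) to the top (height 2r): Mgh = Mg(2r) + (3/4)M·gr.
Thus h_min = 2r + (1+k)r/2 = r(2 + 1.5/2) = 0.573 × 2.75 ≈ 1.58 m.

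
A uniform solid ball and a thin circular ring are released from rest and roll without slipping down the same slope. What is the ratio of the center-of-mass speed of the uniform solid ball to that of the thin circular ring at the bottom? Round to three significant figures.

Each satisfies Mgh = ½(1+k)Mv² with k = I/(MR²), so v ∝ 1/√(1+k).
For the uniform solid ball k = 0.4; for the thin circular ring k = 1.
v₁/v₂ = √((1+k₂)/(1+k₁)) = √(2/1.4) ≈ 1.20.

v_ratio ≈ 1.20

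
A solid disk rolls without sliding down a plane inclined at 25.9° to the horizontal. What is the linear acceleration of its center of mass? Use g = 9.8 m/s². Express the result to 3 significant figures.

a ≈ 2.85 m/s²

Here I = (1/2)MR², so the shape factor k = I/(MR²) = 0.5.
Along the incline Mg sinθ − f = Ma, and torque about the center fR = Iα = kMR²(a/R) gives f = kMa.
Eliminating f: Mg sinθ = (1+k)Ma, so a = g sinθ/(1+k) = 9.8 × sin25.9° / 1.5 ≈ 2.85 m/s².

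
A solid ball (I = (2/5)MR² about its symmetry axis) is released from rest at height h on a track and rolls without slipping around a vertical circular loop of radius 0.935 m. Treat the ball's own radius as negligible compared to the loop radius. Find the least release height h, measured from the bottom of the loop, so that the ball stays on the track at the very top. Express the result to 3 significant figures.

h_min ≈ 2.52 m

For this body I = (2/5)MR², i.e. k = I/(MR²) = 0.4.
At the top of the loop, the minimum-contact condition is Mg = Mv_top²/r, so v_top² = gr.
With ω = v/R, the kinetic energy at speed v is ½(1+k)Mv² = (7/10)Mv².
Energy conservation from release (height h) to the top (height 2r): Mgh = Mg(2r) + (7/10)M·gr.
Thus h_min = 2r + (1+k)r/2 = r(2 + 1.4/2) = 0.935 × 2.7 ≈ 2.52 m.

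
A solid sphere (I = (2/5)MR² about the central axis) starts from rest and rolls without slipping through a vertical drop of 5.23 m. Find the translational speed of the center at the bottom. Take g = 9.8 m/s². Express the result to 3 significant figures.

v ≈ 8.56 m/s

The moment of inertia is (2/5)MR², giving k ≡ I/(MR²) = 0.4.
Since it rolls without slipping, ω = v/R and KE = ½Mv² + ½Iω² = ½(1+k)Mv² = (7/10)Mv².
Energy conservation: Mgh = (7/10)Mv², so v = √(2gh/(1+k)) = √(2 × 9.8 × 5.23 / 1.4) ≈ 8.56 m/s.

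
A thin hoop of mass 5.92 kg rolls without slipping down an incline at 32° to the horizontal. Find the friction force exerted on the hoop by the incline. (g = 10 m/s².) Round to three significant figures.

The moment of inertia is MR², giving k ≡ I/(MR²) = 1.
Newton's second law down the slope: Mg sinθ − f = Ma. The torque equation fR = Iα (with α = a/R) gives f = kMa.
Combining, a = g sinθ/(1+k) and f = kMa = kMg sinθ/(1+k).
f = 1 × 5.92 × 10 × sin32° / 2 ≈ 15.7 N.

f ≈ 15.7 N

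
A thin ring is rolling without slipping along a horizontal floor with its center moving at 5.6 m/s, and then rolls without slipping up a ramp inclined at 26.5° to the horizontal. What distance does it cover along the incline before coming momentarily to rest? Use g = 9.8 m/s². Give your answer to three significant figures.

For this body I = MR², i.e. k = I/(MR²) = 1.
The rolling condition ω = v/R makes the rotational term ½I(v/R)² = ½kMv², so KE_total = ½(1+k)Mv² = Mv².
Setting this equal to Mgh gives the vertical rise h = (1+k)v₀²/(2g) = 2×5.6²/(2×9.8) = 3.2 m.
Along the incline, d = h/sinθ = 3.2/sin26.5° ≈ 7.17 m.

d ≈ 7.17 m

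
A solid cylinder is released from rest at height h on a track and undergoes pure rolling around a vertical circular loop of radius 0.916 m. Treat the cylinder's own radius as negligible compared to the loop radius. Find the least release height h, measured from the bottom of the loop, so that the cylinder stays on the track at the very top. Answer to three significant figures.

h_min ≈ 2.52 m

Here I = (1/2)MR², so the shape factor k = I/(MR²) = 0.5.
At the top, contact is just lost when gravity alone supplies the centripetal force: Mg = Mv_top²/r, i.e. v_top² = gr.
With ω = v/R, the kinetic energy at speed v is ½(1+k)Mv² = (3/4)Mv².
Energy conservation from release (height h) to the top (height 2r): Mgh = Mg(2r) + (3/4)M·gr.
Thus h_min = 2r + (1+k)r/2 = r(2 + 1.5/2) = 0.916 × 2.75 ≈ 2.52 m.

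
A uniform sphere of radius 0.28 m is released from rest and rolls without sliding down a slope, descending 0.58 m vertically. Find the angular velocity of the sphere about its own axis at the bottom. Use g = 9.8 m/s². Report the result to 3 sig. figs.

Here I = (2/5)MR², so the shape factor k = I/(MR²) = 0.4.
The rolling condition ω = v/R makes the rotational term ½I(v/R)² = ½kMv², so KE_total = ½(1+k)Mv² = (7/10)Mv².
Energy conservation Mgh = ½(1+k)Mv² gives v = √(2gh/(1+k)) = √(2 × 9.8 × 0.58 / 1.4) = 2.85 m/s.
Then ω = v/R = 2.85 / 0.28 ≈ 10.2 rad/s.

ω ≈ 10.2 rad/s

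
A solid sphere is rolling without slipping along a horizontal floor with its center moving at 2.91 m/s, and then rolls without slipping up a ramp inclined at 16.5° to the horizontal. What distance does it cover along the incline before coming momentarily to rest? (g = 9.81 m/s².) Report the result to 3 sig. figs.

d ≈ 2.13 m

Here I = (2/5)MR², so the shape factor k = I/(MR²) = 0.4.
Rolling without slipping gives ω = v/R, so the total kinetic energy is ½Mv² + ½Iω² = ½(1+k)Mv² = (7/10)Mv².
Setting this equal to Mgh gives the vertical rise h = (1+k)v₀²/(2g) = 1.4×2.91²/(2×9.81) = 0.6042 m.
The distance along the slope is d = h/sinθ = 0.6042/sin16.5° ≈ 2.13 m.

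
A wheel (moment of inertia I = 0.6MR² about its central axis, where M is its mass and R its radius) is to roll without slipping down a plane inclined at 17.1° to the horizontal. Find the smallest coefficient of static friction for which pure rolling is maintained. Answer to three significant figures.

For this body I = 0.6MR², i.e. k = I/(MR²) = 0.6.
Along the incline Mg sinθ − f = Ma, and torque about the center fR = Iα = kMR²(a/R) gives f = kMa.
These give a = g sinθ/(1+k) and the required friction f = kMg sinθ/(1+k).
The normal force is N = Mg cosθ, so μ_min = f/N = k tanθ/(1+k).
μ_min = 0.6 × tan17.1° / 1.6 ≈ 0.115.

μ_min ≈ 0.115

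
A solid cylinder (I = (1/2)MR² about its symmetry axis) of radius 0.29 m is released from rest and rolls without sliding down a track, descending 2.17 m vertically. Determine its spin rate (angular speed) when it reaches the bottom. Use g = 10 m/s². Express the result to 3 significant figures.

ω ≈ 18.5 rad/s

With I = (1/2)MR², the ratio k = I/(MR²) is 0.5.
The rolling condition ω = v/R makes the rotational term ½I(v/R)² = ½kMv², so KE_total = ½(1+k)Mv² = (3/4)Mv².
Energy conservation Mgh = ½(1+k)Mv² gives v = √(2gh/(1+k)) = √(2 × 10 × 2.17 / 1.5) = 5.379 m/s.
The angular speed follows from ω = v/R = 5.379/0.29 ≈ 18.5 rad/s.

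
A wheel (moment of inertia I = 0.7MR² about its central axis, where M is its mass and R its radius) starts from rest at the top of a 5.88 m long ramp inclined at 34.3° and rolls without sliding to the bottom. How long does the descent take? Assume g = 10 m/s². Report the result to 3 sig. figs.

With I = 0.7MR², the ratio k = I/(MR²) is 0.7.
Newton's second law down the slope: Mg sinθ − f = Ma. The torque equation fR = Iα (with α = a/R) gives f = kMa.
Hence a = g sinθ/(1+k) = 10×sin34.3°/1.7 = 3.315 m/s².
Starting from rest, L = ½at², so t = √(2L/a) = √(2×5.88/3.315) ≈ 1.88 s.

t ≈ 1.88 s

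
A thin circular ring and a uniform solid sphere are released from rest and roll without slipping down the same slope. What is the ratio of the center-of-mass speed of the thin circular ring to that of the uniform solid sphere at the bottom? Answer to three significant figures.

Each satisfies Mgh = ½(1+k)Mv² with k = I/(MR²), so v ∝ 1/√(1+k).
For the thin circular ring k = 1; for the uniform solid sphere k = 0.4.
v₁/v₂ = √((1+k₂)/(1+k₁)) = √(1.4/2) ≈ 0.837.

v_ratio ≈ 0.837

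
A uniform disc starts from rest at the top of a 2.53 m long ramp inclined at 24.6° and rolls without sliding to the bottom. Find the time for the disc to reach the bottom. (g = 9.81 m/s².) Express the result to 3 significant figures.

t ≈ 1.36 s

Here I = (1/2)MR², so the shape factor k = I/(MR²) = 0.5.
Translational: Mg sinθ − f = Ma. Rotational about the CM: fR = Iα = kMRa, so f = kMa.
Hence a = g sinθ/(1+k) = 9.81×sin24.6°/1.5 = 2.722 m/s².
With constant a from rest, t = √(2L/a) = √(2·2.53/2.722) ≈ 1.36 s.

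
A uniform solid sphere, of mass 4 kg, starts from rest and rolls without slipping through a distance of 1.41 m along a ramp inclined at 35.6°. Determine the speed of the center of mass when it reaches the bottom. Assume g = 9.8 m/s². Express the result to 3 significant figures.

The moment of inertia is (2/5)MR², giving k ≡ I/(MR²) = 0.4.
Rolling without slipping gives ω = v/R, so the total kinetic energy is ½Mv² + ½Iω² = ½(1+k)Mv² = (7/10)Mv².
The vertical drop is h = L sinθ = 1.41 × sin35.6° = 0.8208 m.
Energy conservation: Mgh = (7/10)Mv², so v = √(2gh/(1+k)) = √(2 × 9.8 × 0.8208 / 1.4) ≈ 3.39 m/s.

v ≈ 3.39 m/s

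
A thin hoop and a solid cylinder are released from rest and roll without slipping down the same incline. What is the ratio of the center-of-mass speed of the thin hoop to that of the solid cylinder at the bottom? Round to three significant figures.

v_ratio ≈ 0.866

Each satisfies Mgh = ½(1+k)Mv² with k = I/(MR²), so v ∝ 1/√(1+k).
For the thin hoop k = 1; for the solid cylinder k = 0.5.
v₁/v₂ = √((1+k₂)/(1+k₁)) = √(1.5/2) ≈ 0.866.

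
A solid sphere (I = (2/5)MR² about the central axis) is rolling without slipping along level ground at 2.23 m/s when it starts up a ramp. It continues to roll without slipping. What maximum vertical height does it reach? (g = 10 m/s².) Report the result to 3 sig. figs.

For this body I = (2/5)MR², i.e. k = I/(MR²) = 0.4.
Rolling without slipping gives ω = v/R, so the total kinetic energy is ½Mv² + ½Iω² = ½(1+k)Mv² = (7/10)Mv².
All of this converts to potential energy at the highest point: (7/10)Mv₀² = Mgh.
Thus h = (1+k)v₀²/(2g) = 1.4 × 2.23² / (2 × 10) ≈ 0.348 m.

h ≈ 0.348 m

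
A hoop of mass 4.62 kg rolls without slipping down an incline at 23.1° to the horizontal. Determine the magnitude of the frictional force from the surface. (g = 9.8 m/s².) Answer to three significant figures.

f ≈ 8.88 N

With I = MR², the ratio k = I/(MR²) is 1.
Translational: Mg sinθ − f = Ma. Rotational about the CM: fR = Iα = kMRa, so f = kMa.
Combining, a = g sinθ/(1+k) and f = kMa = kMg sinθ/(1+k).
f = 1 × 4.62 × 9.8 × sin23.1° / 2 ≈ 8.88 N.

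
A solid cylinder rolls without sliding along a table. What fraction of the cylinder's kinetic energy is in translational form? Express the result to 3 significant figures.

fraction ≈ 0.667

The moment of inertia is (1/2)MR², giving k ≡ I/(MR²) = 0.5.
With ω = v/R, KE_trans = ½Mv² and KE_rot = ½Iω² = ½kMv², so KE_total = ½(1+k)Mv².
The translational fraction is therefore 1/(1+k) = 1/1.5 ≈ 0.667.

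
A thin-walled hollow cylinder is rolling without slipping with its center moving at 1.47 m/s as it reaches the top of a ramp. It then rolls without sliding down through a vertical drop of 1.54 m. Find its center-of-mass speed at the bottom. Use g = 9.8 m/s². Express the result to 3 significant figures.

Here I = MR², so the shape factor k = I/(MR²) = 1.
Rolling without slipping gives ω = v/R, so the total kinetic energy is ½Mv² + ½Iω² = ½(1+k)Mv² = Mv².
Conserving energy between top and bottom: Mv² = Mv₀² + Mgh, hence v² = v₀² + 2gh/(1+k).
v = √(1.47² + 2×9.8×1.54/2) = √17.25 ≈ 4.15 m/s.

v ≈ 4.15 m/s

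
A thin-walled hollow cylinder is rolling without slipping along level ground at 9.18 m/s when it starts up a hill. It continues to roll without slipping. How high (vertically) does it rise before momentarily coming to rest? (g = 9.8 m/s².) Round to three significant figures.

With I = MR², the ratio k = I/(MR²) is 1.
Since it rolls without slipping, ω = v/R and KE = ½Mv² + ½Iω² = ½(1+k)Mv² = Mv².
All of this converts to potential energy at the highest point: Mv₀² = Mgh.
Thus h = (1+k)v₀²/(2g) = 2 × 9.18² / (2 × 9.8) ≈ 8.60 m.

h ≈ 8.60 m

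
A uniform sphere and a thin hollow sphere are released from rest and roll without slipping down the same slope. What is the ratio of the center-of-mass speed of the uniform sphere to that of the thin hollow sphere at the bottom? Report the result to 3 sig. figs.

Each satisfies Mgh = ½(1+k)Mv² with k = I/(MR²), so v ∝ 1/√(1+k).
For the uniform sphere k = 0.4; for the thin hollow sphere k = 2/3.
v₁/v₂ = √((1+k₂)/(1+k₁)) = √(1.667/1.4) ≈ 1.09.

v_ratio ≈ 1.09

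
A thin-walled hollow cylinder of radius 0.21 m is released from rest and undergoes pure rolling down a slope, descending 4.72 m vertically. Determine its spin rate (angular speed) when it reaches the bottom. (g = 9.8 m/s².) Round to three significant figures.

Here I = MR², so the shape factor k = I/(MR²) = 1.
Rolling without slipping gives ω = v/R, so the total kinetic energy is ½Mv² + ½Iω² = ½(1+k)Mv² = Mv².
Energy conservation Mgh = ½(1+k)Mv² gives v = √(2gh/(1+k)) = √(2 × 9.8 × 4.72 / 2) = 6.801 m/s.
The angular speed follows from ω = v/R = 6.801/0.21 ≈ 32.4 rad/s.

ω ≈ 32.4 rad/s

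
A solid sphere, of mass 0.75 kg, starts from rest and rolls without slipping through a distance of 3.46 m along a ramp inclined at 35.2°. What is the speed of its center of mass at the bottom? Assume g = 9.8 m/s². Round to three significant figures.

v ≈ 5.28 m/s

With I = (2/5)MR², the ratio k = I/(MR²) is 0.4.
The rolling condition ω = v/R makes the rotational term ½I(v/R)² = ½kMv², so KE_total = ½(1+k)Mv² = (7/10)Mv².
The vertical drop is h = L sinθ = 3.46 × sin35.2° = 1.994 m.
Energy conservation: Mgh = (7/10)Mv², so v = √(2gh/(1+k)) = √(2 × 9.8 × 1.994 / 1.4) ≈ 5.28 m/s.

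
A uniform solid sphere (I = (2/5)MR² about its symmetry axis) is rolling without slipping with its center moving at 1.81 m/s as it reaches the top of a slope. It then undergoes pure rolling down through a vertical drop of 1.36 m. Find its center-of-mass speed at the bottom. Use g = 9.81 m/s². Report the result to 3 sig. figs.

Here I = (2/5)MR², so the shape factor k = I/(MR²) = 0.4.
Since it rolls without slipping, ω = v/R and KE = ½Mv² + ½Iω² = ½(1+k)Mv² = (7/10)Mv².
Conserving energy between top and bottom: (7/10)Mv² = (7/10)Mv₀² + Mgh, hence v² = v₀² + 2gh/(1+k).
v = √(1.81² + 2×9.81×1.36/1.4) = √22.34 ≈ 4.73 m/s.

v ≈ 4.73 m/s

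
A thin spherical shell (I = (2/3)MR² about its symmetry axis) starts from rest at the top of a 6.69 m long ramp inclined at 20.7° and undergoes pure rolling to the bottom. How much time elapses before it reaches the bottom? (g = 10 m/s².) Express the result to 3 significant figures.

The moment of inertia is (2/3)MR², giving k ≡ I/(MR²) = 2/3.
Newton's second law down the slope: Mg sinθ − f = Ma. The torque equation fR = Iα (with α = a/R) gives f = kMa.
Hence a = g sinθ/(1+k) = 10×sin20.7°/1.667 = 2.121 m/s².
With constant a from rest, t = √(2L/a) = √(2·6.69/2.121) ≈ 2.51 s.

t ≈ 2.51 s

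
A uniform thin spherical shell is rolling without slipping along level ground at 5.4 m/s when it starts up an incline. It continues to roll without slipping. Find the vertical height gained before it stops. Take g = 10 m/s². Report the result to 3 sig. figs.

h ≈ 2.43 m

The moment of inertia is (2/3)MR², giving k ≡ I/(MR²) = 2/3.
Pure rolling means v = ωR; then KE = ½Mv² + ½I(v/R)² = ½(1+k)Mv² = (5/6)Mv².
At the top the kinetic energy is zero, so (5/6)Mv₀² = Mgh.
Thus h = (1+k)v₀²/(2g) = 1.667 × 5.4² / (2 × 10) ≈ 2.43 m.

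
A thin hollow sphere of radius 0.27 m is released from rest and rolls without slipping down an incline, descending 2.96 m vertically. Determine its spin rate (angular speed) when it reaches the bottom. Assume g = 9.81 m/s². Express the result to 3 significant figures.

For this body I = (2/3)MR², i.e. k = I/(MR²) = 2/3.
Pure rolling means v = ωR; then KE = ½Mv² + ½I(v/R)² = ½(1+k)Mv² = (5/6)Mv².
Energy conservation Mgh = ½(1+k)Mv² gives v = √(2gh/(1+k)) = √(2 × 9.81 × 2.96 / 1.667) = 5.903 m/s.
Then ω = v/R = 5.903 / 0.27 ≈ 21.9 rad/s.

ω ≈ 21.9 rad/s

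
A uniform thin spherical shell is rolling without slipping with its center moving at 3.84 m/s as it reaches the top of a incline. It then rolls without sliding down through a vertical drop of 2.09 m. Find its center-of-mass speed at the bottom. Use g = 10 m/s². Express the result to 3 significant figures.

The moment of inertia is (2/3)MR², giving k ≡ I/(MR²) = 2/3.
Since it rolls without slipping, ω = v/R and KE = ½Mv² + ½Iω² = ½(1+k)Mv² = (5/6)Mv².
Energy conservation: (5/6)Mv₀² + Mgh = (5/6)Mv², so v² = v₀² + 2gh/(1+k).
v = √(3.84² + 2×10×2.09/1.667) = √39.83 ≈ 6.31 m/s.

v ≈ 6.31 m/s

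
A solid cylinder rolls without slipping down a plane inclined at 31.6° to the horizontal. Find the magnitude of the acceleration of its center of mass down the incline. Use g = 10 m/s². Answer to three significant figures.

For this body I = (1/2)MR², i.e. k = I/(MR²) = 0.5.
Newton's second law down the slope: Mg sinθ − f = Ma. The torque equation fR = Iα (with α = a/R) gives f = kMa.
Eliminating f: Mg sinθ = (1+k)Ma, so a = g sinθ/(1+k) = 10 × sin31.6° / 1.5 ≈ 3.49 m/s².

a ≈ 3.49 m/s²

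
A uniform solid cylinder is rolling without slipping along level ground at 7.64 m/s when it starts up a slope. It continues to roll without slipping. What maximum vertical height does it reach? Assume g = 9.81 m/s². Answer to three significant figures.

h ≈ 4.46 m

The moment of inertia is (1/2)MR², giving k ≡ I/(MR²) = 0.5.
Since it rolls without slipping, ω = v/R and KE = ½Mv² + ½Iω² = ½(1+k)Mv² = (3/4)Mv².
All of this converts to potential energy at the highest point: (3/4)Mv₀² = Mgh.
Thus h = (1+k)v₀²/(2g) = 1.5 × 7.64² / (2 × 9.81) ≈ 4.46 m.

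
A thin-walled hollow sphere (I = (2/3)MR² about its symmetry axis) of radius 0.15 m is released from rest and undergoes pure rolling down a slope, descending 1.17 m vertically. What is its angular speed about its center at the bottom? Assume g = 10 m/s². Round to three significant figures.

ω ≈ 25.0 rad/s

Here I = (2/3)MR², so the shape factor k = I/(MR²) = 2/3.
Pure rolling means v = ωR; then KE = ½Mv² + ½I(v/R)² = ½(1+k)Mv² = (5/6)Mv².
Energy conservation Mgh = ½(1+k)Mv² gives v = √(2gh/(1+k)) = √(2 × 10 × 1.17 / 1.667) = 3.747 m/s.
The angular speed follows from ω = v/R = 3.747/0.15 ≈ 25.0 rad/s.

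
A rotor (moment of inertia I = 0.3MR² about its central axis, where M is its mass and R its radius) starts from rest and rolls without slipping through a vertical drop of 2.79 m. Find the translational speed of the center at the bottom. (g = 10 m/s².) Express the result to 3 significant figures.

With I = 0.3MR², the ratio k = I/(MR²) is 0.3.
Since it rolls without slipping, ω = v/R and KE = ½Mv² + ½Iω² = ½(1+k)Mv² = (13/20)Mv².
Setting Mgh = (13/20)Mv² gives v = √(2gh/(1+k)) = √(2·10·2.79/1.3) ≈ 6.55 m/s.

v ≈ 6.55 m/s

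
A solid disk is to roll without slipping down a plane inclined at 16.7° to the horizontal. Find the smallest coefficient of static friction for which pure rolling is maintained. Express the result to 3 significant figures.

The moment of inertia is (1/2)MR², giving k ≡ I/(MR²) = 0.5.
Translational: Mg sinθ − f = Ma. Rotational about the CM: fR = Iα = kMRa, so f = kMa.
These give a = g sinθ/(1+k) and the required friction f = kMg sinθ/(1+k).
The normal force is N = Mg cosθ, so μ_min = f/N = k tanθ/(1+k).
μ_min = 0.5 × tan16.7° / 1.5 ≈ 0.100.

μ_min ≈ 0.100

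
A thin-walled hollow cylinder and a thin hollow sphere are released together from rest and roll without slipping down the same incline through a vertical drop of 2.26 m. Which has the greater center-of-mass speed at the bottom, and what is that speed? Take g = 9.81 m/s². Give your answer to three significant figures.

For rolling without slipping, Mgh = ½(1+k)Mv² where k = I/(MR²), so v = √(2gh/(1+k)).
Thin-walled hollow cylinder: k = 1, giving v = √(2×9.81×2.26/2) = 4.709 m/s.
Thin hollow sphere: k = 2/3, giving v = √(2×9.81×2.26/1.667) = 5.158 m/s.
The smaller k wins: the thin hollow sphere, at ≈ 5.16 m/s.

the thin hollow sphere, at v ≈ 5.16 m/s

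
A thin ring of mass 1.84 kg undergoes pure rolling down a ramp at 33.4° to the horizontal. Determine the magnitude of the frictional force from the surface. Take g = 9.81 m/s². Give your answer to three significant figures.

With I = MR², the ratio k = I/(MR²) is 1.
Newton's second law down the slope: Mg sinθ − f = Ma. The torque equation fR = Iα (with α = a/R) gives f = kMa.
Combining, a = g sinθ/(1+k) and f = kMa = kMg sinθ/(1+k).
f = 1 × 1.84 × 9.81 × sin33.4° / 2 ≈ 4.97 N.

f ≈ 4.97 N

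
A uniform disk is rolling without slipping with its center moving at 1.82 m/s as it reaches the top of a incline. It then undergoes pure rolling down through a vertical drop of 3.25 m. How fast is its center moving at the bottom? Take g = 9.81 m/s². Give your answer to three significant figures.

v ≈ 6.77 m/s

The moment of inertia is (1/2)MR², giving k ≡ I/(MR²) = 0.5.
Pure rolling means v = ωR; then KE = ½Mv² + ½I(v/R)² = ½(1+k)Mv² = (3/4)Mv².
Energy conservation: (3/4)Mv₀² + Mgh = (3/4)Mv², so v² = v₀² + 2gh/(1+k).
v = √(1.82² + 2×9.81×3.25/1.5) = √45.82 ≈ 6.77 m/s.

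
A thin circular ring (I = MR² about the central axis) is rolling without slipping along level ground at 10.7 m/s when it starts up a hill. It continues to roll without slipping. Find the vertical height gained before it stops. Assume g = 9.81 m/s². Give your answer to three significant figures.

h ≈ 11.7 m

The moment of inertia is MR², giving k ≡ I/(MR²) = 1.
Pure rolling means v = ωR; then KE = ½Mv² + ½I(v/R)² = ½(1+k)Mv² = Mv².
All of this converts to potential energy at the highest point: Mv₀² = Mgh.
Thus h = (1+k)v₀²/(2g) = 2 × 10.7² / (2 × 9.81) ≈ 11.7 m.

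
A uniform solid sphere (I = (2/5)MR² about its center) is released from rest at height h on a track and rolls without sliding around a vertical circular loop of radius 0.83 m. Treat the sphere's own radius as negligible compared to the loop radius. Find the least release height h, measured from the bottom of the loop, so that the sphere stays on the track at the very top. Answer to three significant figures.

Here I = (2/5)MR², so the shape factor k = I/(MR²) = 0.4.
At the top of the loop, the minimum-contact condition is Mg = Mv_top²/r, so v_top² = gr.
With ω = v/R, the kinetic energy at speed v is ½(1+k)Mv² = (7/10)Mv².
Energy conservation from release (height h) to the top (height 2r): Mgh = Mg(2r) + (7/10)M·gr.
Thus h_min = 2r + (1+k)r/2 = r(2 + 1.4/2) = 0.83 × 2.7 ≈ 2.24 m.

h_min ≈ 2.24 m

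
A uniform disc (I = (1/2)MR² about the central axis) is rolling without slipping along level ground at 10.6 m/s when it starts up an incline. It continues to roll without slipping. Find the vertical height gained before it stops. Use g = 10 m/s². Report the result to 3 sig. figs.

The moment of inertia is (1/2)MR², giving k ≡ I/(MR²) = 0.5.
Rolling without slipping gives ω = v/R, so the total kinetic energy is ½Mv² + ½Iω² = ½(1+k)Mv² = (3/4)Mv².
At the top the kinetic energy is zero, so (3/4)Mv₀² = Mgh.
Thus h = (1+k)v₀²/(2g) = 1.5 × 10.6² / (2 × 10) ≈ 8.43 m.

h ≈ 8.43 m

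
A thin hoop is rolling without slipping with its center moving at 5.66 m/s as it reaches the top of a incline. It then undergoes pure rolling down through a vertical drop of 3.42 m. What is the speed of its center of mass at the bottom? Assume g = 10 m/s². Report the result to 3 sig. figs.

v ≈ 8.14 m/s

With I = MR², the ratio k = I/(MR²) is 1.
Rolling without slipping gives ω = v/R, so the total kinetic energy is ½Mv² + ½Iω² = ½(1+k)Mv² = Mv².
Conserving energy between top and bottom: Mv² = Mv₀² + Mgh, hence v² = v₀² + 2gh/(1+k).
v = √(5.66² + 2×10×3.42/2) = √66.24 ≈ 8.14 m/s.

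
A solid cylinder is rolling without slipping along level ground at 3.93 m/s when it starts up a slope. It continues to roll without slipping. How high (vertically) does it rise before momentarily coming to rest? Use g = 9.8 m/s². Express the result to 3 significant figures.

For this body I = (1/2)MR², i.e. k = I/(MR²) = 0.5.
Since it rolls without slipping, ω = v/R and KE = ½Mv² + ½Iω² = ½(1+k)Mv² = (3/4)Mv².
All of this converts to potential energy at the highest point: (3/4)Mv₀² = Mgh.
Thus h = (1+k)v₀²/(2g) = 1.5 × 3.93² / (2 × 9.8) ≈ 1.18 m.

h ≈ 1.18 m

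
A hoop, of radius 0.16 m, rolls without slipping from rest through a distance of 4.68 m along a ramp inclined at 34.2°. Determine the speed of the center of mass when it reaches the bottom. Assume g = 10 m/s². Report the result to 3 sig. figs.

v ≈ 5.13 m/s

The moment of inertia is MR², giving k ≡ I/(MR²) = 1.
Pure rolling means v = ωR; then KE = ½Mv² + ½I(v/R)² = ½(1+k)Mv² = Mv².
The vertical drop is h = L sinθ = 4.68 × sin34.2° = 2.631 m.
Setting Mgh = Mv² gives v = √(2gh/(1+k)) = √(2·10·2.631/2) ≈ 5.13 m/s.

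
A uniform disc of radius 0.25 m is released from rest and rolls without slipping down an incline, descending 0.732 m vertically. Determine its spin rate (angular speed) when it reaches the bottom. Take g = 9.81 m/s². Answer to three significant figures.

For this body I = (1/2)MR², i.e. k = I/(MR²) = 0.5.
Rolling without slipping gives ω = v/R, so the total kinetic energy is ½Mv² + ½Iω² = ½(1+k)Mv² = (3/4)Mv².
Energy conservation Mgh = ½(1+k)Mv² gives v = √(2gh/(1+k)) = √(2 × 9.81 × 0.732 / 1.5) = 3.094 m/s.
The angular speed follows from ω = v/R = 3.094/0.25 ≈ 12.4 rad/s.

ω ≈ 12.4 rad/s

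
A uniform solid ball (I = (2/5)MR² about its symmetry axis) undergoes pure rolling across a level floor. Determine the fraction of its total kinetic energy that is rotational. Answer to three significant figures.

fraction ≈ 0.286

For this body I = (2/5)MR², i.e. k = I/(MR²) = 0.4.
Since ω = v/R, the translational part is ½Mv² and the rotational part is ½I(v/R)² = ½kMv²; the total is ½(1+k)Mv².
The rotational fraction is therefore k/(1+k) = 0.4/1.4 ≈ 0.286.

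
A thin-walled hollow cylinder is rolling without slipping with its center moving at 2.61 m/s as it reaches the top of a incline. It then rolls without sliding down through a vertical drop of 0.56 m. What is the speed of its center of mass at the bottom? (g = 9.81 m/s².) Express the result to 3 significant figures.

With I = MR², the ratio k = I/(MR²) is 1.
The rolling condition ω = v/R makes the rotational term ½I(v/R)² = ½kMv², so KE_total = ½(1+k)Mv² = Mv².
Conserving energy between top and bottom: Mv² = Mv₀² + Mgh, hence v² = v₀² + 2gh/(1+k).
v = √(2.61² + 2×9.81×0.56/2) = √12.31 ≈ 3.51 m/s.

v ≈ 3.51 m/s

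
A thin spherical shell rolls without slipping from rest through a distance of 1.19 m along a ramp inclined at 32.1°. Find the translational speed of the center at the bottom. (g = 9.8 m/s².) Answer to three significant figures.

For this body I = (2/3)MR², i.e. k = I/(MR²) = 2/3.
The rolling condition ω = v/R makes the rotational term ½I(v/R)² = ½kMv², so KE_total = ½(1+k)Mv² = (5/6)Mv².
The vertical drop is h = L sinθ = 1.19 × sin32.1° = 0.6324 m.
Energy conservation: Mgh = (5/6)Mv², so v = √(2gh/(1+k)) = √(2 × 9.8 × 0.6324 / 1.667) ≈ 2.73 m/s.

v ≈ 2.73 m/s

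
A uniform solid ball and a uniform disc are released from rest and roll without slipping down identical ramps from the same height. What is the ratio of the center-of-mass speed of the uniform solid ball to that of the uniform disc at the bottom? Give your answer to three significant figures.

Each satisfies Mgh = ½(1+k)Mv² with k = I/(MR²), so v ∝ 1/√(1+k).
For the uniform solid ball k = 0.4; for the uniform disc k = 0.5.
v₁/v₂ = √((1+k₂)/(1+k₁)) = √(1.5/1.4) ≈ 1.04.

v_ratio ≈ 1.04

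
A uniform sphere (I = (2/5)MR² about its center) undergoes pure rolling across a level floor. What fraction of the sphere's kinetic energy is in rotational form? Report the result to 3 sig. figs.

fraction ≈ 0.286

Here I = (2/5)MR², so the shape factor k = I/(MR²) = 0.4.
Since ω = v/R, the translational part is ½Mv² and the rotational part is ½I(v/R)² = ½kMv²; the total is ½(1+k)Mv².
The rotational fraction is therefore k/(1+k) = 0.4/1.4 ≈ 0.286.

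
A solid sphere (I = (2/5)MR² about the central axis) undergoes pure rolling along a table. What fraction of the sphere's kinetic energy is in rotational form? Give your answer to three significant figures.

Here I = (2/5)MR², so the shape factor k = I/(MR²) = 0.4.
With ω = v/R, KE_trans = ½Mv² and KE_rot = ½Iω² = ½kMv², so KE_total = ½(1+k)Mv².
The rotational fraction is therefore k/(1+k) = 0.4/1.4 ≈ 0.286.

fraction ≈ 0.286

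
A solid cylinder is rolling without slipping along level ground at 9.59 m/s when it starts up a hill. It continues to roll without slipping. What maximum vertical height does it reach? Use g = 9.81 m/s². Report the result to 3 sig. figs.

h ≈ 7.03 m

Here I = (1/2)MR², so the shape factor k = I/(MR²) = 0.5.
Rolling without slipping gives ω = v/R, so the total kinetic energy is ½Mv² + ½Iω² = ½(1+k)Mv² = (3/4)Mv².
All of this converts to potential energy at the highest point: (3/4)Mv₀² = Mgh.
Thus h = (1+k)v₀²/(2g) = 1.5 × 9.59² / (2 × 9.81) ≈ 7.03 m.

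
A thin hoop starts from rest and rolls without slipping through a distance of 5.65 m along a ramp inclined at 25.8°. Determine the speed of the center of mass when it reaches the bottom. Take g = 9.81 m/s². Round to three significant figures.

v ≈ 4.91 m/s

With I = MR², the ratio k = I/(MR²) is 1.
The rolling condition ω = v/R makes the rotational term ½I(v/R)² = ½kMv², so KE_total = ½(1+k)Mv² = Mv².
The vertical drop is h = L sinθ = 5.65 × sin25.8° = 2.459 m.
Setting Mgh = Mv² gives v = √(2gh/(1+k)) = √(2·9.81·2.459/2) ≈ 4.91 m/s.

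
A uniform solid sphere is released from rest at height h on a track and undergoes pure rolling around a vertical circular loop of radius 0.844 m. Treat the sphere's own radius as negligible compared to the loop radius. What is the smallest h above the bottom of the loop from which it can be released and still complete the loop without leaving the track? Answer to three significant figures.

Here I = (2/5)MR², so the shape factor k = I/(MR²) = 0.4.
At the top of the loop, the minimum-contact condition is Mg = Mv_top²/r, so v_top² = gr.
With ω = v/R, the kinetic energy at speed v is ½(1+k)Mv² = (7/10)Mv².
Energy conservation from release (height h) to the top (height 2r): Mgh = Mg(2r) + (7/10)M·gr.
Thus h_min = 2r + (1+k)r/2 = r(2 + 1.4/2) = 0.844 × 2.7 ≈ 2.28 m.

h_min ≈ 2.28 m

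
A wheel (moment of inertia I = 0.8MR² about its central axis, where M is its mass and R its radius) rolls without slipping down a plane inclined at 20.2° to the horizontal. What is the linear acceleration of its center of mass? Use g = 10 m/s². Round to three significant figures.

Here I = 0.8MR², so the shape factor k = I/(MR²) = 0.8.
Newton's second law down the slope: Mg sinθ − f = Ma. The torque equation fR = Iα (with α = a/R) gives f = kMa.
Eliminating f: Mg sinθ = (1+k)Ma, so a = g sinθ/(1+k) = 10 × sin20.2° / 1.8 ≈ 1.92 m/s².

a ≈ 1.92 m/s²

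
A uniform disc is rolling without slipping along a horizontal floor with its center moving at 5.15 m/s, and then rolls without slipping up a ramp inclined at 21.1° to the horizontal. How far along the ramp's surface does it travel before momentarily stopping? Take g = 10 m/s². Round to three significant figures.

d ≈ 5.53 m

For this body I = (1/2)MR², i.e. k = I/(MR²) = 0.5.
Pure rolling means v = ωR; then KE = ½Mv² + ½I(v/R)² = ½(1+k)Mv² = (3/4)Mv².
Setting this equal to Mgh gives the vertical rise h = (1+k)v₀²/(2g) = 1.5×5.15²/(2×10) = 1.989 m.
The distance along the slope is d = h/sinθ = 1.989/sin21.1° ≈ 5.53 m.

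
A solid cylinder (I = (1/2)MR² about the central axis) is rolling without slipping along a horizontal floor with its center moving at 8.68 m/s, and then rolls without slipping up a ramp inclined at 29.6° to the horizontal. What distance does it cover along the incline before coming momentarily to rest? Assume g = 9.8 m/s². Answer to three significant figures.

Here I = (1/2)MR², so the shape factor k = I/(MR²) = 0.5.
The rolling condition ω = v/R makes the rotational term ½I(v/R)² = ½kMv², so KE_total = ½(1+k)Mv² = (3/4)Mv².
Setting this equal to Mgh gives the vertical rise h = (1+k)v₀²/(2g) = 1.5×8.68²/(2×9.8) = 5.766 m.
Along the incline, d = h/sinθ = 5.766/sin29.6° ≈ 11.7 m.

d ≈ 11.7 m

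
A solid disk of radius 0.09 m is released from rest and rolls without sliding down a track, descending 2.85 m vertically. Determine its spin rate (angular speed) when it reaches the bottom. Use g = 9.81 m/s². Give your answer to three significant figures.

Here I = (1/2)MR², so the shape factor k = I/(MR²) = 0.5.
Pure rolling means v = ωR; then KE = ½Mv² + ½I(v/R)² = ½(1+k)Mv² = (3/4)Mv².
Energy conservation Mgh = ½(1+k)Mv² gives v = √(2gh/(1+k)) = √(2 × 9.81 × 2.85 / 1.5) = 6.106 m/s.
Then ω = v/R = 6.106 / 0.09 ≈ 67.8 rad/s.

ω ≈ 67.8 rad/s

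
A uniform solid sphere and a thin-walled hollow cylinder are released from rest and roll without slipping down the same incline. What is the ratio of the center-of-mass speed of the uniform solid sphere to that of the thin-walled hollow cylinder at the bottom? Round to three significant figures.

v_ratio ≈ 1.20

Each satisfies Mgh = ½(1+k)Mv² with k = I/(MR²), so v ∝ 1/√(1+k).
For the uniform solid sphere k = 0.4; for the thin-walled hollow cylinder k = 1.
v₁/v₂ = √((1+k₂)/(1+k₁)) = √(2/1.4) ≈ 1.20.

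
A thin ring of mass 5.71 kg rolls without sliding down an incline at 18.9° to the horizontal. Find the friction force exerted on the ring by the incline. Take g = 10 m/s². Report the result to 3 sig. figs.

For this body I = MR², i.e. k = I/(MR²) = 1.
Translational: Mg sinθ − f = Ma. Rotational about the CM: fR = Iα = kMRa, so f = kMa.
Combining, a = g sinθ/(1+k) and f = kMa = kMg sinθ/(1+k).
f = 1 × 5.71 × 10 × sin18.9° / 2 ≈ 9.25 N.

f ≈ 9.25 N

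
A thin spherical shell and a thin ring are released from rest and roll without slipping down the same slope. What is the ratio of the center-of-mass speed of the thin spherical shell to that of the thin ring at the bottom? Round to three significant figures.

v_ratio ≈ 1.10

Each satisfies Mgh = ½(1+k)Mv² with k = I/(MR²), so v ∝ 1/√(1+k).
For the thin spherical shell k = 2/3; for the thin ring k = 1.
v₁/v₂ = √((1+k₂)/(1+k₁)) = √(2/1.667) ≈ 1.10.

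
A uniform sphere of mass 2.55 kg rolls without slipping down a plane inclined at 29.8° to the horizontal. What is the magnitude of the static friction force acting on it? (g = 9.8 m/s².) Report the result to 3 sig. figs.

f ≈ 3.55 N

Here I = (2/5)MR², so the shape factor k = I/(MR²) = 0.4.
Along the incline Mg sinθ − f = Ma, and torque about the center fR = Iα = kMR²(a/R) gives f = kMa.
Combining, a = g sinθ/(1+k) and f = kMa = kMg sinθ/(1+k).
f = 0.4 × 2.55 × 9.8 × sin29.8° / 1.4 ≈ 3.55 N.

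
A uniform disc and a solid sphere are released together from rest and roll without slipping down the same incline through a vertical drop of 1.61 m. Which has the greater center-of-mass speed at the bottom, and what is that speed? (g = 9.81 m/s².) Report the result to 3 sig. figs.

For rolling without slipping, Mgh = ½(1+k)Mv² where k = I/(MR²), so v = √(2gh/(1+k)).
Uniform disc: k = 0.5, giving v = √(2×9.81×1.61/1.5) = 4.589 m/s.
Solid sphere: k = 0.4, giving v = √(2×9.81×1.61/1.4) = 4.75 m/s.
The smaller k wins: the solid sphere, at ≈ 4.75 m/s.

the solid sphere, at v ≈ 4.75 m/s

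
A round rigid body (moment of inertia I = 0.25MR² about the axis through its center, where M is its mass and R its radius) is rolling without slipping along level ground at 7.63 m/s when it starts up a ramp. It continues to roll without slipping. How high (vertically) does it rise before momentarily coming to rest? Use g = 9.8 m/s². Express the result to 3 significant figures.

For this body I = 0.25MR², i.e. k = I/(MR²) = 0.25.
The rolling condition ω = v/R makes the rotational term ½I(v/R)² = ½kMv², so KE_total = ½(1+k)Mv² = (5/8)Mv².
All of this converts to potential energy at the highest point: (5/8)Mv₀² = Mgh.
Thus h = (1+k)v₀²/(2g) = 1.25 × 7.63² / (2 × 9.8) ≈ 3.71 m.

h ≈ 3.71 m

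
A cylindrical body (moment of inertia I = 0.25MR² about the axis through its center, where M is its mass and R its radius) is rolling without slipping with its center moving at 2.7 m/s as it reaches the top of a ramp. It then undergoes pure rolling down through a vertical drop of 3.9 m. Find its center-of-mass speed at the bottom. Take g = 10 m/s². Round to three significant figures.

v ≈ 8.35 m/s

For this body I = 0.25MR², i.e. k = I/(MR²) = 0.25.
Since it rolls without slipping, ω = v/R and KE = ½Mv² + ½Iω² = ½(1+k)Mv² = (5/8)Mv².
Conserving energy between top and bottom: (5/8)Mv² = (5/8)Mv₀² + Mgh, hence v² = v₀² + 2gh/(1+k).
v = √(2.7² + 2×10×3.9/1.25) = √69.69 ≈ 8.35 m/s.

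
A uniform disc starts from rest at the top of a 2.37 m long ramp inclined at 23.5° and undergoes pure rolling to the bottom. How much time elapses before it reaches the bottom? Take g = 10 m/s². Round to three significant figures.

t ≈ 1.34 s

The moment of inertia is (1/2)MR², giving k ≡ I/(MR²) = 0.5.
Translational: Mg sinθ − f = Ma. Rotational about the CM: fR = Iα = kMRa, so f = kMa.
Hence a = g sinθ/(1+k) = 10×sin23.5°/1.5 = 2.658 m/s².
With constant a from rest, t = √(2L/a) = √(2·2.37/2.658) ≈ 1.34 s.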